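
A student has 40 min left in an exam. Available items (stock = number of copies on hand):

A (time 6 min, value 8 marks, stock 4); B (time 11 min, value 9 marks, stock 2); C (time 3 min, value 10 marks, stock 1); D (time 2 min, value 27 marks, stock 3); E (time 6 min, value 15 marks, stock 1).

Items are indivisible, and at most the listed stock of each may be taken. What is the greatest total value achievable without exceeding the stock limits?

138 marks

Top feasible selections:
- 4×A + 1×C + 3×D + 1×E: time 39, value 138
- 2×A + 1×B + 1×C + 3×D + 1×E: time 38, value 131
Best: 138 marks.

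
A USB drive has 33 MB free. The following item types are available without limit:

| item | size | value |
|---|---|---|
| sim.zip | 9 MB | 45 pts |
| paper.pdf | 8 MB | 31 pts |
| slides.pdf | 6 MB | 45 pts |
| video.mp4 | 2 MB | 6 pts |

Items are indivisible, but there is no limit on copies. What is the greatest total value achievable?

Best value-per-unit is slides.pdf at 45/6; filling with it alone gives 5×45 = 225.
Optimal mix: 5×slides.pdf + 1×video.mp4 → size 32, value 231.

231 pts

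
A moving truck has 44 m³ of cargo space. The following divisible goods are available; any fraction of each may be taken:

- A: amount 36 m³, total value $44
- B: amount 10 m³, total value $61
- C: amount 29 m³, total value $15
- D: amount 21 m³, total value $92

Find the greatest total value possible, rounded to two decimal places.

168.89

Take in order of value per unit:
- B (61/10 per unit): all 10 → value 61, running total 61.00
- D (92/21 per unit): all 21 → value 92, running total 153.00
- A (44/36 per unit): 13 of 36 → value 13×44/36 = 15.8889, running total 168.89
Total 168.89.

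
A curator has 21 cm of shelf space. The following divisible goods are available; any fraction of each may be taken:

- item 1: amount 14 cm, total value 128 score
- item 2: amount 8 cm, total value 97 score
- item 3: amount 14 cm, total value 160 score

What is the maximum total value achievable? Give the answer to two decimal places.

245.57

Take in order of value per unit:
- item 2 (97/8 per unit): all 8 → value 97, running total 97.00
- item 3 (160/14 per unit): 13 of 14 → value 13×160/14 = 148.5714, running total 245.57
Total 245.57.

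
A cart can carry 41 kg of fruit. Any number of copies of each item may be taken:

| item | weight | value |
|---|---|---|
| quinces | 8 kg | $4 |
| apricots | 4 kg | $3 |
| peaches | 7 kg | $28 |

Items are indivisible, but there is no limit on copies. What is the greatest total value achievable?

Best value-per-unit is peaches at 28/7; filling with it alone gives 5×28 = 140.
Optimal mix: 1×apricots + 5×peaches → weight 39, value 143.

$143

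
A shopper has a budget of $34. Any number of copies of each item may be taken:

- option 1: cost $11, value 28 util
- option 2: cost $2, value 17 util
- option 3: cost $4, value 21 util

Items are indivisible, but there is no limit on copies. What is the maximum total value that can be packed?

289 util

Best value-per-unit is option 2 at 17/2, and filling with it alone uses cost 17×2=34. No mix of the others beats 17×17 = 289.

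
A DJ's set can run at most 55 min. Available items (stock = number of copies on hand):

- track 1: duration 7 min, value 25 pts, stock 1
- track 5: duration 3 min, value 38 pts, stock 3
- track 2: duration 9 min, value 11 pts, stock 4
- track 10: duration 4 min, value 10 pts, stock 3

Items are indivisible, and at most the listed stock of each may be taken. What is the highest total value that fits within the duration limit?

Top feasible selections:
- 1×track 1 + 3×track 5 + 3×track 2 + 3×track 10: duration 55, value 202
- 1×track 1 + 3×track 5 + 3×track 2 + 2×track 10: duration 51, value 192
Best: 202 pts.

202 pts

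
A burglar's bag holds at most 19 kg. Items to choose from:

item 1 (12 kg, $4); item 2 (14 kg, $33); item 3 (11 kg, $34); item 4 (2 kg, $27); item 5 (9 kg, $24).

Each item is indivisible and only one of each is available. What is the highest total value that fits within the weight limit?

$61

Check high-value combinations within 19 kg:
- item 3+item 4: weight 11+2=13, value 34+27=61
- item 2+item 4: weight 14+2=16, value 33+27=60
- item 4+item 5: weight 2+9=11, value 27+24=51
Best: $61.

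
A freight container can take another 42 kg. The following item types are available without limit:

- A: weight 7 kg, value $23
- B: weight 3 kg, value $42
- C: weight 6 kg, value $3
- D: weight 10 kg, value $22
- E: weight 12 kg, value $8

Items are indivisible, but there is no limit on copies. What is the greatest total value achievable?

$588

Best value-per-unit is B at 42/3, and filling with it alone uses weight 14×3=42. No mix of the others beats 14×42 = 588.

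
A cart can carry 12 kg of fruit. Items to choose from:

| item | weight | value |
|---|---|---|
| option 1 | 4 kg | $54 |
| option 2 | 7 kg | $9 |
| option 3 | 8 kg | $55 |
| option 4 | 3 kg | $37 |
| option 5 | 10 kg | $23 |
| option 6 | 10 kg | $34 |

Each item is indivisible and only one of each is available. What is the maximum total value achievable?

This is a 0/1 knapsack; check combinations near the capacity.
- option 1+option 3: weight 4+8=12, value 54+55=109
- option 3+option 4: weight 8+3=11, value 55+37=92
- option 1+option 4: weight 4+3=7, value 54+37=91
Best: $109.

$109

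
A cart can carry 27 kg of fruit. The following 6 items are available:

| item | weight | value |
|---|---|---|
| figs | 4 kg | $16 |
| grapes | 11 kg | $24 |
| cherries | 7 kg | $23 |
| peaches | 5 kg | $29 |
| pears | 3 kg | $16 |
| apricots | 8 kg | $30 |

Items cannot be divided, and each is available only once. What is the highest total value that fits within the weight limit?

Check high-value combinations within 27 kg:
- figs+cherries+peaches+pears+apricots: weight 4+7+5+3+8=27, value 16+23+29+16+30=114
- grapes+peaches+pears+apricots: weight 11+5+3+8=27, value 24+29+16+30=99
- cherries+peaches+pears+apricots: weight 7+5+3+8=23, value 23+29+16+30=98
Best: $114.

$114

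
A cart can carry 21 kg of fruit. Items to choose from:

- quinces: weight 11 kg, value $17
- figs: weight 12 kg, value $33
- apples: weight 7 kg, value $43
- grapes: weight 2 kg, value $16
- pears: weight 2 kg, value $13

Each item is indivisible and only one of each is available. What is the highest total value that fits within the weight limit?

$92

Check high-value combinations within 21 kg:
- figs+apples+grapes: weight 12+7+2=21, value 33+43+16=92
- figs+apples+pears: weight 12+7+2=21, value 33+43+13=89
- figs+apples: weight 12+7=19, value 33+43=76
Best: $92.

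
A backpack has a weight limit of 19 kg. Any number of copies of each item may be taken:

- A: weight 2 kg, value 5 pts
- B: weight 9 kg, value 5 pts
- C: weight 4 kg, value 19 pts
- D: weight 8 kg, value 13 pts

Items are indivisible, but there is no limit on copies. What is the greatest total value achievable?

Best value-per-unit is C at 19/4; filling with it alone gives 4×19 = 76.
Optimal mix: 1×A + 4×C → weight 18, value 81.

81 pts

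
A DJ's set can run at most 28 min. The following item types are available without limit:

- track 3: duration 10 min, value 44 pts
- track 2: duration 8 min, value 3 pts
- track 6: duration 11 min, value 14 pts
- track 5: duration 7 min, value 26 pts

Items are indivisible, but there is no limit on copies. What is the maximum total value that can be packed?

Best value-per-unit is track 3 at 44/10; filling with it alone gives 2×44 = 88.
Optimal mix: 2×track 3 + 1×track 5 → duration 27, value 114.

114 pts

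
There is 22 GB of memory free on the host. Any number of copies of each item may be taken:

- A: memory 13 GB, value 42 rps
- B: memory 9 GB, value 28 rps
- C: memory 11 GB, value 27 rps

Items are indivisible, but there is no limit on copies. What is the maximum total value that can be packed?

70 rps

Best value-per-unit is A at 42/13; filling with it alone gives 1×42 = 42.
Optimal mix: 1×A + 1×B → memory 22, value 70.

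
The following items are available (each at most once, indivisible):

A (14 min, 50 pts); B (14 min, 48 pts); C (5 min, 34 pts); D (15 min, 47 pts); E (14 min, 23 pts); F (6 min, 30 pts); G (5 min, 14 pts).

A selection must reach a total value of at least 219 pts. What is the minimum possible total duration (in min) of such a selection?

59

Subsets with value ≥ 219, sorted by total duration:
- A+B+C+D+F+G: duration 59, value 223
- A+B+C+D+E+F: duration 68, value 232
- A+B+C+D+E+F+G: duration 73, value 246
Minimum duration: 59 min.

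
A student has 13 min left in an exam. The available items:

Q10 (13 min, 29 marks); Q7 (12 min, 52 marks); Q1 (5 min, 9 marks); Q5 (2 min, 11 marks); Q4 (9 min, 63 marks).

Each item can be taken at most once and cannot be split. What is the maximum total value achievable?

This is a 0/1 knapsack; check combinations near the capacity.
- Q5+Q4: time 2+9=11, value 11+63=74
- Q4: time 9, value 63
- Q7: time 12, value 52
- Q10: time 13, value 29
- Q1+Q5: time 5+2=7, value 9+11=20
Best: 74 marks.

74 marks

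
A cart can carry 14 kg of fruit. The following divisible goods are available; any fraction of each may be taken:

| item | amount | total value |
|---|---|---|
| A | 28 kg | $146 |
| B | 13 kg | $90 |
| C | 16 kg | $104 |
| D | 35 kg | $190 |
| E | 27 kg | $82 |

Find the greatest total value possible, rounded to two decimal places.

96.50

Take in order of value per unit:
- B (90/13 per unit): all 13 → value 90, running total 90.00
- C (104/16 per unit): 1 of 16 → value 1×104/16 = 6.5000, running total 96.50
Total 96.50.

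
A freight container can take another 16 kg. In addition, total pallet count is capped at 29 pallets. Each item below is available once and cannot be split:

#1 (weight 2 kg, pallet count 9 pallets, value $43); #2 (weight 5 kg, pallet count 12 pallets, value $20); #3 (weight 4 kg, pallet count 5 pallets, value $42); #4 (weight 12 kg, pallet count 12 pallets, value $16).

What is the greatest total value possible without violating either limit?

Feasible sets respecting both limits:
- #1+#2+#3: weight 11, pallet count 26, value 105
- #1+#3: weight 6, pallet count 14, value 85
- #1+#2: weight 7, pallet count 21, value 63
Best: $105.

$105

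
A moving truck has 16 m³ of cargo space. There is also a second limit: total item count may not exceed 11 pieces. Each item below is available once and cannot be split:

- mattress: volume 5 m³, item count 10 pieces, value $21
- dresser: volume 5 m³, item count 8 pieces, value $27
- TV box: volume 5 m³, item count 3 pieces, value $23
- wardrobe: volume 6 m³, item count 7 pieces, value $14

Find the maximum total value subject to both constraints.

Feasible sets respecting both limits:
- dresser+TV box: volume 10, item count 11, value 50
- TV box+wardrobe: volume 11, item count 10, value 37
- dresser: volume 5, item count 8, value 27
Best: $50.

$50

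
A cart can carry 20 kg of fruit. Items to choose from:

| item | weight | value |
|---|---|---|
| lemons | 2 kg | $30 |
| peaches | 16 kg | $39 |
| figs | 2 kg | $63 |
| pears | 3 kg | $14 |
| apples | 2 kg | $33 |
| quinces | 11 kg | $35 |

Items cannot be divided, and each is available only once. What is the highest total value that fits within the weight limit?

$175

Check high-value combinations within 20 kg:
- lemons+figs+pears+apples+quinces: weight 2+2+3+2+11=20, value 30+63+14+33+35=175
- lemons+figs+apples+quinces: weight 2+2+2+11=17, value 30+63+33+35=161
- figs+pears+apples+quinces: weight 2+3+2+11=18, value 63+14+33+35=145
- lemons+figs+pears+quinces: weight 2+2+3+11=18, value 30+63+14+35=142
- lemons+figs+pears+apples: weight 2+2+3+2=9, value 30+63+14+33=140
Best: $175.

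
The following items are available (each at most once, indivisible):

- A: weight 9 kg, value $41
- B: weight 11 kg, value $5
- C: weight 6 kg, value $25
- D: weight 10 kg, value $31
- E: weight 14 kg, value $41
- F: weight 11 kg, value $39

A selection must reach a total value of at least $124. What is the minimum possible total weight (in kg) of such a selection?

36

Subsets with value ≥ 124, sorted by total weight:
- A+C+D+F: weight 36, value 136
- A+C+D+E: weight 39, value 138
Minimum weight: 36 kg.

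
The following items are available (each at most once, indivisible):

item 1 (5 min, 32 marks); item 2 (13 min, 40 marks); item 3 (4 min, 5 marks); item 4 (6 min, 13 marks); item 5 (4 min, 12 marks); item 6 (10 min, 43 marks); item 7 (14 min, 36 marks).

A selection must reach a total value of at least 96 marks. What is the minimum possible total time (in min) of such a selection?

25

Subsets with value ≥ 96, sorted by total time:
- item 1+item 4+item 5+item 6: time 25, value 100
- item 1+item 2+item 6: time 28, value 115
- item 1+item 2+item 4+item 5: time 28, value 97
Minimum time: 25 min.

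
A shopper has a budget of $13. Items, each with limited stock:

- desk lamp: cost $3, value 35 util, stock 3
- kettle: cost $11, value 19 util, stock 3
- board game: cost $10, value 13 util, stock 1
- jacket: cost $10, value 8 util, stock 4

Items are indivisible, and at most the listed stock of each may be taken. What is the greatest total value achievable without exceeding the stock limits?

Best selections within cost 13 and stock limits:
- 3×desk lamp: cost 9, value 105
- 2×desk lamp: cost 6, value 70
- 1×desk lamp + 1×board game: cost 13, value 48
- 1×desk lamp + 1×jacket: cost 13, value 43
Best: 105 util.

105 util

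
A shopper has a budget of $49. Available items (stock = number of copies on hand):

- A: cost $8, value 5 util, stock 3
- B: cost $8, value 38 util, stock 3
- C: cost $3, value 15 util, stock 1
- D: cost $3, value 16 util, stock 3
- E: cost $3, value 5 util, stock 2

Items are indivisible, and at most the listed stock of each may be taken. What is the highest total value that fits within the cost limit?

Top feasible selections:
- 3×B + 1×C + 3×D + 2×E: cost 42, value 187
- 1×A + 3×B + 1×C + 3×D + 1×E: cost 47, value 187
- 3×B + 1×C + 3×D + 1×E: cost 39, value 182
Best: 187 util.

187 util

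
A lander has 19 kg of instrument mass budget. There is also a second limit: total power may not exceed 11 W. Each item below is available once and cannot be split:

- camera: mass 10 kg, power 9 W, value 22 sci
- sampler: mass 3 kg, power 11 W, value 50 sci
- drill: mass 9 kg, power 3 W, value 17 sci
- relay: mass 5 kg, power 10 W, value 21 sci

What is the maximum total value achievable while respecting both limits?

Feasible sets respecting both limits:
- sampler: mass 3, power 11, value 50
- camera: mass 10, power 9, value 22
- relay: mass 5, power 10, value 21
Best: 50 sci.

50 sci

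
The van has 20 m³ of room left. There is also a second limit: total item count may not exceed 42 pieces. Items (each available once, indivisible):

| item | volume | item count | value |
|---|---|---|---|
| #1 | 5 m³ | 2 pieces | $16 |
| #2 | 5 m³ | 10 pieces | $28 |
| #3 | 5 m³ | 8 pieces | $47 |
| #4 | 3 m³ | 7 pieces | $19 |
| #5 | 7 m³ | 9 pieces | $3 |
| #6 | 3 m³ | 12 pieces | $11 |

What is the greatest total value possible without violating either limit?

$110

Feasible sets respecting both limits:
- #1+#2+#3+#4: volume 18, item count 27, value 110
- #2+#3+#4+#6: volume 16, item count 37, value 105
- #1+#2+#3+#6: volume 18, item count 32, value 102
Best: $110.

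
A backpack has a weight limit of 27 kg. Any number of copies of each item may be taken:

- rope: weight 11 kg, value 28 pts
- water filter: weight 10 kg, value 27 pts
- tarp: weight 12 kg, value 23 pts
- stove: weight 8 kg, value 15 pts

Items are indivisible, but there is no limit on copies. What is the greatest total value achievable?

58 pts

Best value-per-unit is water filter at 27/10; filling with it alone gives 2×27 = 54.
Optimal mix: 1×rope + 2×stove → weight 27, value 58.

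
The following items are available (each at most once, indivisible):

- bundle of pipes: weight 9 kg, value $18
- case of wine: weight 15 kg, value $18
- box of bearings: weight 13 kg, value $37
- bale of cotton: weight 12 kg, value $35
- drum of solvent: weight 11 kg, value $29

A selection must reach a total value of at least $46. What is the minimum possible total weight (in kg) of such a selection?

Subsets with value ≥ 46, sorted by total weight:
- bundle of pipes+drum of solvent: weight 20, value 47
- bundle of pipes+bale of cotton: weight 21, value 53
Minimum weight: 20 kg.

20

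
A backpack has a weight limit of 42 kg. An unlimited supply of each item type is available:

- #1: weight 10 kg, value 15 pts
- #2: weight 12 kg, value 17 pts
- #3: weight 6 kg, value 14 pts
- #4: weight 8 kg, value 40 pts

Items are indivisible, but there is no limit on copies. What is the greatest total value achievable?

200 pts

Best value-per-unit is #4 at 40/8, and filling with it alone uses weight 5×8=40. No mix of the others beats 5×40 = 200.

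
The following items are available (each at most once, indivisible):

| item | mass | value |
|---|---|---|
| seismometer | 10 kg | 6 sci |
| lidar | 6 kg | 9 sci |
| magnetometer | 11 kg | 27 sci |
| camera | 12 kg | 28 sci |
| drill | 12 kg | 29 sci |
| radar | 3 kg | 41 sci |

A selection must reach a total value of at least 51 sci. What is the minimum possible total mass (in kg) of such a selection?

14

Subsets with value ≥ 51, sorted by total mass:
- magnetometer+radar: mass 14, value 68
- drill+radar: mass 15, value 70
Minimum mass: 14 kg.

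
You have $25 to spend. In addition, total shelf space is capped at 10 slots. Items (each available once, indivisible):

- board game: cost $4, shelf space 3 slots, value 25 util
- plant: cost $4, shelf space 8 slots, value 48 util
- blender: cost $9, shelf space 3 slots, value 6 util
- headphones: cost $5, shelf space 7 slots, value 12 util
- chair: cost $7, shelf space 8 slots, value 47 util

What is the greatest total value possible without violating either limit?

48 util

Feasible sets respecting both limits:
- plant: cost 4, shelf space 8, value 48
- chair: cost 7, shelf space 8, value 47
- board game+headphones: cost 9, shelf space 10, value 37
Best: 48 util.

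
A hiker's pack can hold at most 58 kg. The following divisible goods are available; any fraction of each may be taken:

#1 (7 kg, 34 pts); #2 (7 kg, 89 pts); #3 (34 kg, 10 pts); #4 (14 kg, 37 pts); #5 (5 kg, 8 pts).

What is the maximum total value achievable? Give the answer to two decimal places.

175.35

Take in order of value per unit:
- #2 (89/7 per unit): all 7 → value 89, running total 89.00
- #1 (34/7 per unit): all 7 → value 34, running total 123.00
- #4 (37/14 per unit): all 14 → value 37, running total 160.00
- #5 (8/5 per unit): all 5 → value 8, running total 168.00
- #3 (10/34 per unit): 25 of 34 → value 25×10/34 = 7.3529, running total 175.35
Total 175.35.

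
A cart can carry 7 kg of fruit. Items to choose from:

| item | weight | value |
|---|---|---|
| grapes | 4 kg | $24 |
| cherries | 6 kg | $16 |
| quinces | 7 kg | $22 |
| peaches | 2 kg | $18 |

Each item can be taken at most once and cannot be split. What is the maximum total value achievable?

Check high-value combinations within 7 kg:
- grapes+peaches: weight 4+2=6, value 24+18=42
- grapes: weight 4, value 24
- quinces: weight 7, value 22
- peaches: weight 2, value 18
- cherries: weight 6, value 16
Best: $42.

$42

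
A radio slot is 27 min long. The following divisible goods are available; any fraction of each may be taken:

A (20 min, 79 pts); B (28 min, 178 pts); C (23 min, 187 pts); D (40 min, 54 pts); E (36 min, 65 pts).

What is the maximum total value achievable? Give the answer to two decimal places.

212.43

Take in order of value per unit:
- C (187/23 per unit): all 23 → value 187, running total 187.00
- B (178/28 per unit): 4 of 28 → value 4×178/28 = 25.4286, running total 212.43
Total 212.43.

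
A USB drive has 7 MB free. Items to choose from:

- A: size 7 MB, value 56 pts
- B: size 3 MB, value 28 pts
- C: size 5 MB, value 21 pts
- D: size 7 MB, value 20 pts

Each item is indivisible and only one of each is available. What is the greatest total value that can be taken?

56 pts

This is a 0/1 knapsack; check combinations near the capacity.
- A: size 7, value 56
- B: size 3, value 28
- C: size 5, value 21
- D: size 7, value 20
Best: 56 pts.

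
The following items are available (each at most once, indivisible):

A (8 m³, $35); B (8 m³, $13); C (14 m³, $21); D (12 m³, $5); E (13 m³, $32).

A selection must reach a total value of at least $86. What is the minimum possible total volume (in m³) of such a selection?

35

Subsets with value ≥ 86, sorted by total volume:
- A+C+E: volume 35, value 88
- A+B+C+E: volume 43, value 101
Minimum volume: 35 m³.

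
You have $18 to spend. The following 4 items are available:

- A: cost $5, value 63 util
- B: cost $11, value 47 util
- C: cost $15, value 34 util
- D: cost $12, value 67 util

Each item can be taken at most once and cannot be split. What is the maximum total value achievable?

130 util

Check high-value combinations within $18:
- A+D: cost 5+12=17, value 63+67=130
- A+B: cost 5+11=16, value 63+47=110
- D: cost 12, value 67
- A: cost 5, value 63
- B: cost 11, value 47
Best: 130 util.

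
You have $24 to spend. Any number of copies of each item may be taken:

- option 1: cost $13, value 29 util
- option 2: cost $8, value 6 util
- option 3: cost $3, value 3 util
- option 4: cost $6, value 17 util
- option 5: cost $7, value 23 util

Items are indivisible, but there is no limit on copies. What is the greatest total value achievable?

72 util

Best value-per-unit is option 5 at 23/7; filling with it alone gives 3×23 = 69.
Optimal mix: 1×option 3 + 3×option 5 → cost 24, value 72.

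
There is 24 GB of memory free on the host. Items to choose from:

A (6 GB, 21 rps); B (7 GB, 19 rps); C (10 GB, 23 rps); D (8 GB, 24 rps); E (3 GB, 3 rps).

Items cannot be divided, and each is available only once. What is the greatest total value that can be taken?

Check high-value combinations within 24 GB:
- A+C+D: memory 6+10+8=24, value 21+23+24=68
- A+B+D+E: memory 6+7+8+3=24, value 21+19+24+3=67
- A+B+D: memory 6+7+8=21, value 21+19+24=64
- A+B+C: memory 6+7+10=23, value 21+19+23=63
Best: 68 rps.

68 rps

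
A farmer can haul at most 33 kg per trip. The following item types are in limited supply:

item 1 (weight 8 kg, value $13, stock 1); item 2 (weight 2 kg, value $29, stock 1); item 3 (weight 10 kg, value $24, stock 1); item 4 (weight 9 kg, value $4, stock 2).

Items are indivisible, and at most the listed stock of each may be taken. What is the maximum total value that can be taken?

$70

Top feasible selections:
- 1×item 1 + 1×item 2 + 1×item 3 + 1×item 4: weight 29, value 70
- 1×item 1 + 1×item 2 + 1×item 3: weight 20, value 66
Best: $70.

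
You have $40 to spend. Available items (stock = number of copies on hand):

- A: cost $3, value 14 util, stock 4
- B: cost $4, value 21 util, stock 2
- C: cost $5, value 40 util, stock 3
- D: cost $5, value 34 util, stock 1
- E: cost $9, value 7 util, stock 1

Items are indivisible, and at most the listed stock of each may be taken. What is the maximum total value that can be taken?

252 util

Top feasible selections:
- 4×A + 2×B + 3×C + 1×D: cost 40, value 252
- 3×A + 2×B + 3×C + 1×D: cost 37, value 238
- 4×A + 1×B + 3×C + 1×D: cost 36, value 231
Best: 252 util.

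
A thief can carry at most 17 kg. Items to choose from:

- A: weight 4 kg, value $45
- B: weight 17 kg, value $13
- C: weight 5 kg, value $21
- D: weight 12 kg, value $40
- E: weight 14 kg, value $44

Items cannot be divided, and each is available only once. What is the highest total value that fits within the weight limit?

$85

This is a 0/1 knapsack; check combinations near the capacity.
- A+D: weight 4+12=16, value 45+40=85
- A+C: weight 4+5=9, value 45+21=66
- C+D: weight 5+12=17, value 21+40=61
Best: $85.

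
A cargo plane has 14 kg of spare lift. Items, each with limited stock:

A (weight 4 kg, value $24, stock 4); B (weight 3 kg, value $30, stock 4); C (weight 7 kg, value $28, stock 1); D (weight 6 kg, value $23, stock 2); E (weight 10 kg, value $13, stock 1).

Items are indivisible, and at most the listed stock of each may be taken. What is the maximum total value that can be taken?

Top feasible selections:
- 4×B: weight 12, value 120
- 1×A + 3×B: weight 13, value 114
- 2×A + 2×B: weight 14, value 108
- 3×B: weight 9, value 90
Best: $120.

$120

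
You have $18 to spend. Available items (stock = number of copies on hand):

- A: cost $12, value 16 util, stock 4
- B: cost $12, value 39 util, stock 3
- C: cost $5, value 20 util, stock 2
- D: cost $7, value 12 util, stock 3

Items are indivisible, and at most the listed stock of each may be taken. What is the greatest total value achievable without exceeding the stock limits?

59 util

Best selections within cost 18 and stock limits:
- 1×B + 1×C: cost 17, value 59
- 2×C + 1×D: cost 17, value 52
- 2×C: cost 10, value 40
- 1×B: cost 12, value 39
Best: 59 util.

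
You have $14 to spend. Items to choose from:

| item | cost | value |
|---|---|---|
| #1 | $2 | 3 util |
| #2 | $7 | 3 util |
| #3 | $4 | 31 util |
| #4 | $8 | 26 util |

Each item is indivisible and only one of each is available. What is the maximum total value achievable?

60 util

Check high-value combinations within $14:
- #1+#3+#4: cost 2+4+8=14, value 3+31+26=60
- #3+#4: cost 4+8=12, value 31+26=57
- #1+#2+#3: cost 2+7+4=13, value 3+3+31=37
Best: 60 util.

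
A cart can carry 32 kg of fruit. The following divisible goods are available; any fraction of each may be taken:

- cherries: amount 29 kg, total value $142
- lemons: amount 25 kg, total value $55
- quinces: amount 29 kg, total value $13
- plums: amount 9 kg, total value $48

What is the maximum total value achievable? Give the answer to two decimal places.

Take in order of value per unit:
- plums (48/9 per unit): all 9 → value 48, running total 48.00
- cherries (142/29 per unit): 23 of 29 → value 23×142/29 = 112.6207, running total 160.62
Total 160.62.

160.62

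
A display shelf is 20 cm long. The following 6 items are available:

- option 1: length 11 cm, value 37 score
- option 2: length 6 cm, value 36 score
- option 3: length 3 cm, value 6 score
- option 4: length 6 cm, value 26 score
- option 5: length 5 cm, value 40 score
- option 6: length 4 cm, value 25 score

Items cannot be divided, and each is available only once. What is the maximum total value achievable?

108 score

Check high-value combinations within 20 cm:
- option 2+option 3+option 4+option 5: length 6+3+6+5=20, value 36+6+26+40=108
- option 2+option 3+option 5+option 6: length 6+3+5+4=18, value 36+6+40+25=107
- option 2+option 4+option 5: length 6+6+5=17, value 36+26+40=102
- option 1+option 5+option 6: length 11+5+4=20, value 37+40+25=102
- option 2+option 5+option 6: length 6+5+4=15, value 36+40+25=101
Best: 108 score.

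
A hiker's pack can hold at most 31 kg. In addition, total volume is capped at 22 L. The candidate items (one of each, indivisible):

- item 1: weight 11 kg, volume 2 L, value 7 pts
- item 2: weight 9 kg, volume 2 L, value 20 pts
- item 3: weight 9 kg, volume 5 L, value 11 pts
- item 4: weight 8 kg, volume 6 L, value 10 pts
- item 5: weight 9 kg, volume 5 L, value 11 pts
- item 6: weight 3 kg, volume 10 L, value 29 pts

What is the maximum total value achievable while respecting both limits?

Feasible sets respecting both limits:
- item 2+item 3+item 5+item 6: weight 30, volume 22, value 71
- item 1+item 2+item 4+item 6: weight 31, volume 20, value 66
- item 2+item 3+item 6: weight 21, volume 17, value 60
Best: 71 pts.

71 pts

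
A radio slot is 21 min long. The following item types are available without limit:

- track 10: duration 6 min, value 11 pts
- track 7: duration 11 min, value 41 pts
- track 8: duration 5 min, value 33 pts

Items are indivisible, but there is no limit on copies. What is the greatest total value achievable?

Best value-per-unit is track 8 at 33/5, and filling with it alone uses duration 4×5=20. No mix of the others beats 4×33 = 132.

132 pts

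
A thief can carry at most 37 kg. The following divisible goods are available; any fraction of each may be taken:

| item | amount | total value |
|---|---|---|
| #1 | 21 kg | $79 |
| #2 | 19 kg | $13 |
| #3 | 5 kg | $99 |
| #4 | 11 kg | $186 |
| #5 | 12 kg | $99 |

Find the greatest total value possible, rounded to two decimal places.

Take in order of value per unit:
- #3 (99/5 per unit): all 5 → value 99, running total 99.00
- #4 (186/11 per unit): all 11 → value 186, running total 285.00
- #5 (99/12 per unit): all 12 → value 99, running total 384.00
- #1 (79/21 per unit): 9 of 21 → value 9×79/21 = 33.8571, running total 417.86
Total 417.86.

417.86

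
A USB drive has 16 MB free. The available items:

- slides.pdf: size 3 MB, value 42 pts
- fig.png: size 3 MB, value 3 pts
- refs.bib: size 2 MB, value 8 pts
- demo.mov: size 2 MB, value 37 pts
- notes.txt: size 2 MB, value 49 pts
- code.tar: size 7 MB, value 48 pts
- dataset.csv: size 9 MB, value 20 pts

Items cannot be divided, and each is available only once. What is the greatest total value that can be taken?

Check high-value combinations within 16 MB:
- slides.pdf+refs.bib+demo.mov+notes.txt+code.tar: size 3+2+2+2+7=16, value 42+8+37+49+48=184
- slides.pdf+demo.mov+notes.txt+code.tar: size 3+2+2+7=14, value 42+37+49+48=176
- slides.pdf+demo.mov+notes.txt+dataset.csv: size 3+2+2+9=16, value 42+37+49+20=148
Best: 184 pts.

184 pts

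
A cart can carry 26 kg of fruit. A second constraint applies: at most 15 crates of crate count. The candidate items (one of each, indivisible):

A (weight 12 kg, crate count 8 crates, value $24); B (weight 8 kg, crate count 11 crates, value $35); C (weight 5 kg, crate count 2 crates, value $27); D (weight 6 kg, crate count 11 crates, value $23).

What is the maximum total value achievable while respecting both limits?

$62

Feasible sets respecting both limits:
- B+C: weight 13, crate count 13, value 62
- A+C: weight 17, crate count 10, value 51
- C+D: weight 11, crate count 13, value 50
Best: $62.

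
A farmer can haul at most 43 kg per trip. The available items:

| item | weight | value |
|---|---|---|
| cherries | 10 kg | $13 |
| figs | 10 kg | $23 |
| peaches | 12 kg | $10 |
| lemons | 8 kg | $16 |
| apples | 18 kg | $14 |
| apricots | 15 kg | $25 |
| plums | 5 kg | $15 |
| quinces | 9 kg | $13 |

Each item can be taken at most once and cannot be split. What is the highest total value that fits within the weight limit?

Check high-value combinations within 43 kg:
- cherries+figs+lemons+plums+quinces: weight 10+10+8+5+9=42, value 13+23+16+15+13=80
- figs+lemons+apricots+plums: weight 10+8+15+5=38, value 23+16+25+15=79
- figs+lemons+apricots+quinces: weight 10+8+15+9=42, value 23+16+25+13=77
- cherries+figs+lemons+apricots: weight 10+10+8+15=43, value 13+23+16+25=77
Best: $80.

$80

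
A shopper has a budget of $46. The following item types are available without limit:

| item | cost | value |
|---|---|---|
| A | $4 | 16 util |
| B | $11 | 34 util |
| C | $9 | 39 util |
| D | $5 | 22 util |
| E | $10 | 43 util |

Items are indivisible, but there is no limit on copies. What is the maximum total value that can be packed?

200 util

Best value-per-unit is D at 22/5; filling with it alone gives 9×22 = 198.
Optimal mix: 4×C + 2×D → cost 46, value 200.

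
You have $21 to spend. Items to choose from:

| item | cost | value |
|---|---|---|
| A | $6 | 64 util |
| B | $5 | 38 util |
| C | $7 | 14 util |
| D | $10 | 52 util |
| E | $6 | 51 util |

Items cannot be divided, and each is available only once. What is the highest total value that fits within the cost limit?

This is a 0/1 knapsack; check combinations near the capacity.
- A+B+D: cost 6+5+10=21, value 64+38+52=154
- A+B+E: cost 6+5+6=17, value 64+38+51=153
- B+D+E: cost 5+10+6=21, value 38+52+51=141
- A+C+E: cost 6+7+6=19, value 64+14+51=129
- A+D: cost 6+10=16, value 64+52=116
Best: 154 util.

154 util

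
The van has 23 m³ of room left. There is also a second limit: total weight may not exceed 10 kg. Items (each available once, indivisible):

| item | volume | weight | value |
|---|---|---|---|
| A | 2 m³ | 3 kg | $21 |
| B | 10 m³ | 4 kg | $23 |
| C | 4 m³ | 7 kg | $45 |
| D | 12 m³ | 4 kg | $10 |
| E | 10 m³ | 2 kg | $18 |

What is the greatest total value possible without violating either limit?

$66

Feasible sets respecting both limits:
- A+C: volume 6, weight 10, value 66
- C+E: volume 14, weight 9, value 63
- A+B+E: volume 22, weight 9, value 62
Best: $66.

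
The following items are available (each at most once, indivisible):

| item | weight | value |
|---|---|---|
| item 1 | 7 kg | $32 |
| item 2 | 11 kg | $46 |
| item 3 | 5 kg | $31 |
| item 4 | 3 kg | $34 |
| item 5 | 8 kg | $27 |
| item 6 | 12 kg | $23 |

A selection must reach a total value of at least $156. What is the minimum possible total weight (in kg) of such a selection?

Subsets with value ≥ 156, sorted by total weight:
- item 1+item 2+item 3+item 4+item 5: weight 34, value 170
- item 1+item 2+item 3+item 4+item 6: weight 38, value 166
- item 2+item 3+item 4+item 5+item 6: weight 39, value 161
- item 1+item 2+item 4+item 5+item 6: weight 41, value 162
Minimum weight: 34 kg.

34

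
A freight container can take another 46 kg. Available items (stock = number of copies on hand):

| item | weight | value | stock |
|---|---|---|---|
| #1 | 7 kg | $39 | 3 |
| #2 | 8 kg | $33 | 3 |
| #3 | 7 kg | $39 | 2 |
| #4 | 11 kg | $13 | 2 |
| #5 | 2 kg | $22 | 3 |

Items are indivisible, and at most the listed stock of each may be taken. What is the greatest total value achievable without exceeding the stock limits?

$261

Best selections within weight 46 and stock limits:
- 3×#1 + 2×#3 + 3×#5: weight 41, value 261
- 2×#1 + 1×#2 + 2×#3 + 3×#5: weight 42, value 255
- 3×#1 + 1×#2 + 1×#3 + 3×#5: weight 42, value 255
- 3×#1 + 1×#2 + 2×#3 + 1×#5: weight 45, value 250
Best: $261.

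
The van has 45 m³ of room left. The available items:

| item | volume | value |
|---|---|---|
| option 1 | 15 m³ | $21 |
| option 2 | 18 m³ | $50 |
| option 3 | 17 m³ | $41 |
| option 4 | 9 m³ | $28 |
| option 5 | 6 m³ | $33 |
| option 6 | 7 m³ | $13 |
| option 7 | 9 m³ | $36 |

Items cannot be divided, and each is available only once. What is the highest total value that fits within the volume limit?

$147

Check high-value combinations within 45 m³:
- option 2+option 4+option 5+option 7: volume 18+9+6+9=42, value 50+28+33+36=147
- option 3+option 4+option 5+option 7: volume 17+9+6+9=41, value 41+28+33+36=138
- option 2+option 5+option 6+option 7: volume 18+6+7+9=40, value 50+33+13+36=132
Best: $147.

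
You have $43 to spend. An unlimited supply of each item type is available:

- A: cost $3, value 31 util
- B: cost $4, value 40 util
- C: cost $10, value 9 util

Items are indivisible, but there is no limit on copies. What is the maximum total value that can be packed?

Best value-per-unit is A at 31/3; filling with it alone gives 14×31 = 434.
Optimal mix: 13×A + 1×B → cost 43, value 443.

443 util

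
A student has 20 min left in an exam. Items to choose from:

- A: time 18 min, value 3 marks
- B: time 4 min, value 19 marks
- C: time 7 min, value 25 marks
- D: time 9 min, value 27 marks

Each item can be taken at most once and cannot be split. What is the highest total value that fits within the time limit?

Check high-value combinations within 20 min:
- B+C+D: time 4+7+9=20, value 19+25+27=71
- C+D: time 7+9=16, value 25+27=52
- B+D: time 4+9=13, value 19+27=46
Best: 71 marks.

71 marks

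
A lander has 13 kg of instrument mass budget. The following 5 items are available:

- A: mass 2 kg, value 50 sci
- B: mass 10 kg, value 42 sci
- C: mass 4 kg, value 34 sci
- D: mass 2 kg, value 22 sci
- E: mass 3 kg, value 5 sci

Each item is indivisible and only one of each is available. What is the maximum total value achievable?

111 sci

Check high-value combinations within 13 kg:
- A+C+D+E: mass 2+4+2+3=11, value 50+34+22+5=111
- A+C+D: mass 2+4+2=8, value 50+34+22=106
- A+B: mass 2+10=12, value 50+42=92
Best: 111 sci.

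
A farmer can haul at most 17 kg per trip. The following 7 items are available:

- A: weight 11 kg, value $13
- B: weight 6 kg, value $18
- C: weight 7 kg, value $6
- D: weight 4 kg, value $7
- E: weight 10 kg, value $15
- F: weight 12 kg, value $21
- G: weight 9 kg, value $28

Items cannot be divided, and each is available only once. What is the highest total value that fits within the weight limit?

$46

Check high-value combinations within 17 kg:
- B+G: weight 6+9=15, value 18+28=46
- D+G: weight 4+9=13, value 7+28=35
- C+G: weight 7+9=16, value 6+28=34
- B+E: weight 6+10=16, value 18+15=33
Best: $46.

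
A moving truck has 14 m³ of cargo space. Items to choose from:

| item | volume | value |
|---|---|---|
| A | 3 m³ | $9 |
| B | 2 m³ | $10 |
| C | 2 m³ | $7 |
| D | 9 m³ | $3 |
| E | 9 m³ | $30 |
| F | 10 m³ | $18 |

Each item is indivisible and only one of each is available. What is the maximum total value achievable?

This is a 0/1 knapsack; check combinations near the capacity.
- A+B+E: volume 3+2+9=14, value 9+10+30=49
- B+C+E: volume 2+2+9=13, value 10+7+30=47
- A+C+E: volume 3+2+9=14, value 9+7+30=46
- B+E: volume 2+9=11, value 10+30=40
Best: $49.

$49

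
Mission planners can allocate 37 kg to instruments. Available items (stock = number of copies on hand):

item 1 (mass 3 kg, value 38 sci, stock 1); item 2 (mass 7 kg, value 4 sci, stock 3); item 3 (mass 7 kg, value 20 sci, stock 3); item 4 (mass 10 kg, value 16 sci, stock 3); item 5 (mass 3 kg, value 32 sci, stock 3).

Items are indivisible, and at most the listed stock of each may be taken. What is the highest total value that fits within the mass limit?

194 sci

Top feasible selections:
- 1×item 1 + 3×item 3 + 3×item 5: mass 33, value 194
- 1×item 1 + 2×item 3 + 1×item 4 + 3×item 5: mass 36, value 190
- 1×item 1 + 1×item 2 + 2×item 3 + 3×item 5: mass 33, value 178
- 1×item 1 + 2×item 3 + 3×item 5: mass 26, value 174
Best: 194 sci.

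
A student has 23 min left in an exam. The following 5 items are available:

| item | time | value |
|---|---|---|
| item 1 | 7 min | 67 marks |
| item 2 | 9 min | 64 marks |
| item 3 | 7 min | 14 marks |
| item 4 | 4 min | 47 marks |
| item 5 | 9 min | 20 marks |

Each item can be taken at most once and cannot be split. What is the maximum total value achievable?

178 marks

This is a 0/1 knapsack; check combinations near the capacity.
- item 1+item 2+item 4: time 7+9+4=20, value 67+64+47=178
- item 1+item 2+item 3: time 7+9+7=23, value 67+64+14=145
- item 1+item 4+item 5: time 7+4+9=20, value 67+47+20=134
- item 1+item 2: time 7+9=16, value 67+64=131
Best: 178 marks.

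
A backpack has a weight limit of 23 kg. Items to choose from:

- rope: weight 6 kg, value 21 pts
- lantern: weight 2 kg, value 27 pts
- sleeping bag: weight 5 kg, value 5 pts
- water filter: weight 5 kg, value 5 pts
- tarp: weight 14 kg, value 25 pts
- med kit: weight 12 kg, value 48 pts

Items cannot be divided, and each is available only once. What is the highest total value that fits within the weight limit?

This is a 0/1 knapsack; check combinations near the capacity.
- rope+lantern+med kit: weight 6+2+12=20, value 21+27+48=96
- lantern+sleeping bag+med kit: weight 2+5+12=19, value 27+5+48=80
- lantern+water filter+med kit: weight 2+5+12=19, value 27+5+48=80
Best: 96 pts.

96 pts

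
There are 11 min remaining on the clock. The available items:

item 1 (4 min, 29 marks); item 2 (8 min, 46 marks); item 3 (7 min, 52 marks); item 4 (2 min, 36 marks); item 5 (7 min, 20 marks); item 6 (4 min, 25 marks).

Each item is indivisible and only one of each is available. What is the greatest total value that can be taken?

This is a 0/1 knapsack; check combinations near the capacity.
- item 1+item 4+item 6: time 4+2+4=10, value 29+36+25=90
- item 3+item 4: time 7+2=9, value 52+36=88
- item 2+item 4: time 8+2=10, value 46+36=82
- item 1+item 3: time 4+7=11, value 29+52=81
Best: 90 marks.

90 marks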